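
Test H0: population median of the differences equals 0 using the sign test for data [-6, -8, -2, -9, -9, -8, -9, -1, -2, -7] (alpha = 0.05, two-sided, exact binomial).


Step 1: Discard zero differences. Original n = 10; n_eff = number of nonzero differences = 10.
Nonzero differences (with sign): -6, -8, -2, -9, -9, -8, -9, -1, -2, -7
Step 2: Count signs: positive = 0, negative = 10.
Step 3: Under H0: P(positive) = 0.5, so the number of positives S ~ Bin(10, 0.5).
Step 4: Two-sided exact p-value = sum of Bin(10,0.5) probabilities at or below the observed probability = 0.001953.
Step 5: alpha = 0.05. reject H0.

n_eff = 10, pos = 0, neg = 10, p = 0.001953, reject H0.


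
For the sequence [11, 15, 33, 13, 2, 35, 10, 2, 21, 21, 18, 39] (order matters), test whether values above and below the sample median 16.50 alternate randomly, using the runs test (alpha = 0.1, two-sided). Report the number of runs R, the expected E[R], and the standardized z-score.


Step 1: Compute median = 16.50; label A = above, B = below.
Labels in order: BBABBABBAAAA  (n_A = 6, n_B = 6)
Step 2: Count runs R = 6.
Step 3: Under H0 (random ordering), E[R] = 2*n_A*n_B/(n_A+n_B) + 1 = 2*6*6/12 + 1 = 7.0000.
        Var[R] = 2*n_A*n_B*(2*n_A*n_B - n_A - n_B) / ((n_A+n_B)^2 * (n_A+n_B-1)) = 4320/1584 = 2.7273.
        SD[R] = 1.6514.
Step 4: Continuity-corrected z = (R + 0.5 - E[R]) / SD[R] = (6 + 0.5 - 7.0000) / 1.6514 = -0.3028.
Step 5: Two-sided p-value via normal approximation = 2*(1 - Phi(|z|)) = 0.762069.
Step 6: alpha = 0.1. fail to reject H0.

R = 6, z = -0.3028, p = 0.762069, fail to reject H0.


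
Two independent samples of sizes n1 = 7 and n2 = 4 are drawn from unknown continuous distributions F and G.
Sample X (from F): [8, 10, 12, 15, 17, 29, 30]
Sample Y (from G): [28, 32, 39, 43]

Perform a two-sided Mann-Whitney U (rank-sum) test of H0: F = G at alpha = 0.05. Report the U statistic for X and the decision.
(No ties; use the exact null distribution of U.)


Step 1: Combine and sort all 11 observations; assign midranks.
sorted (value, group): (8,X), (10,X), (12,X), (15,X), (17,X), (28,Y), (29,X), (30,X), (32,Y), (39,Y), (43,Y)
ranks: 8->1, 10->2, 12->3, 15->4, 17->5, 28->6, 29->7, 30->8, 32->9, 39->10, 43->11
Step 2: Rank sum for X: R1 = 1 + 2 + 3 + 4 + 5 + 7 + 8 = 30.
Step 3: U_X = R1 - n1(n1+1)/2 = 30 - 7*8/2 = 30 - 28 = 2.
       U_Y = n1*n2 - U_X = 28 - 2 = 26.
Step 4: No ties, so the exact null distribution of U (based on enumerating the C(11,7) = 330 equally likely rank assignments) gives the two-sided p-value.
Step 5: p-value = 0.024242; compare to alpha = 0.05. reject H0.

U_X = 2, p = 0.024242, reject H0 at alpha = 0.05.


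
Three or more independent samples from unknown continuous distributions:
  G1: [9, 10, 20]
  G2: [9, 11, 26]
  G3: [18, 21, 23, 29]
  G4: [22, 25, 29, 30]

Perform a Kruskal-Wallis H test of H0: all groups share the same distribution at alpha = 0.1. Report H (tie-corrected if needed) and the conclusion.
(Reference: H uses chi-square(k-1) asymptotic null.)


Step 1: Combine all N = 14 observations and assign midranks.
sorted (value, group, rank): (9,G1,1.5), (9,G2,1.5), (10,G1,3), (11,G2,4), (18,G3,5), (20,G1,6), (21,G3,7), (22,G4,8), (23,G3,9), (25,G4,10), (26,G2,11), (29,G3,12.5), (29,G4,12.5), (30,G4,14)
Step 2: Sum ranks within each group.
R_1 = 10.5 (n_1 = 3)
R_2 = 16.5 (n_2 = 3)
R_3 = 33.5 (n_3 = 4)
R_4 = 44.5 (n_4 = 4)
Step 3: H = 12/(N(N+1)) * sum(R_i^2/n_i) - 3(N+1)
     = 12/(14*15) * (10.5^2/3 + 16.5^2/3 + 33.5^2/4 + 44.5^2/4) - 3*15
     = 0.057143 * 903.125 - 45
     = 6.607143.
Step 4: Ties present; correction factor C = 1 - 12/(14^3 - 14) = 0.995604. Corrected H = 6.607143 / 0.995604 = 6.636313.
Step 5: Under H0, H ~ chi^2(3); p-value = 0.084439.
Step 6: alpha = 0.1. reject H0.

H = 6.6363, df = 3, p = 0.084439, reject H0.


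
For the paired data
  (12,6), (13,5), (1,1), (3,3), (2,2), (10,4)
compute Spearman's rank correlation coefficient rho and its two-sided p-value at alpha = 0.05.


Step 1: Rank x and y separately (midranks; no ties here).
rank(x): 12->5, 13->6, 1->1, 3->3, 2->2, 10->4
rank(y): 6->6, 5->5, 1->1, 3->3, 2->2, 4->4
Step 2: d_i = R_x(i) - R_y(i); compute d_i^2.
  (5-6)^2=1, (6-5)^2=1, (1-1)^2=0, (3-3)^2=0, (2-2)^2=0, (4-4)^2=0
sum(d^2) = 2.
Step 3: rho = 1 - 6*2 / (6*(6^2 - 1)) = 1 - 12/210 = 0.942857.
Step 4: Under H0, t = rho * sqrt((n-2)/(1-rho^2)) = 5.6595 ~ t(4).
Step 5: Two-sided p-value from the t-distribution with 4 df = 0.004805.
Step 6: alpha = 0.05. reject H0.

rho = 0.9429, p = 0.004805, reject H0 at alpha = 0.05.


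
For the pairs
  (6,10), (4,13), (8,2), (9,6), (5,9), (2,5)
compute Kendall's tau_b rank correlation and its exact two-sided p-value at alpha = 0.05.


Step 1: Enumerate the 15 unordered pairs (i,j) with i<j and classify each by sign(x_j-x_i) * sign(y_j-y_i).
  (1,2):dx=-2,dy=+3->D; (1,3):dx=+2,dy=-8->D; (1,4):dx=+3,dy=-4->D; (1,5):dx=-1,dy=-1->C
  (1,6):dx=-4,dy=-5->C; (2,3):dx=+4,dy=-11->D; (2,4):dx=+5,dy=-7->D; (2,5):dx=+1,dy=-4->D
  (2,6):dx=-2,dy=-8->C; (3,4):dx=+1,dy=+4->C; (3,5):dx=-3,dy=+7->D; (3,6):dx=-6,dy=+3->D
  (4,5):dx=-4,dy=+3->D; (4,6):dx=-7,dy=-1->C; (5,6):dx=-3,dy=-4->C
Step 2: C = 6, D = 9, total pairs = 15.
Step 3: tau = (C - D)/(n(n-1)/2) = (6 - 9)/15 = -0.200000.
Step 4: Exact two-sided p-value (enumerate n! = 720 permutations of y under H0): p = 0.719444.
Step 5: alpha = 0.05. fail to reject H0.

tau_b = -0.2000 (C=6, D=9), p = 0.719444, fail to reject H0.


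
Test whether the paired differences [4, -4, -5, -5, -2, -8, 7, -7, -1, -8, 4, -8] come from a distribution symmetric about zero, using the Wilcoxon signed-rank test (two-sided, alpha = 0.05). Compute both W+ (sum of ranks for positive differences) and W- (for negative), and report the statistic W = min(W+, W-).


Step 1: Drop any zero differences (none here) and take |d_i|.
|d| = [4, 4, 5, 5, 2, 8, 7, 7, 1, 8, 4, 8]
Step 2: Midrank |d_i| (ties get averaged ranks).
ranks: |4|->4, |4|->4, |5|->6.5, |5|->6.5, |2|->2, |8|->11, |7|->8.5, |7|->8.5, |1|->1, |8|->11, |4|->4, |8|->11
Step 3: Attach original signs; sum ranks with positive sign and with negative sign.
W+ = 4 + 8.5 + 4 = 16.5
W- = 4 + 6.5 + 6.5 + 2 + 11 + 8.5 + 1 + 11 + 11 = 61.5
(Check: W+ + W- = 78 should equal n(n+1)/2 = 78.)
Step 4: Test statistic W = min(W+, W-) = 16.5.
Step 5: Ties in |d|, so use the tie-corrected normal approximation.
        E[W] = n(n+1)/4 = 12*13/4 = 39.
        Tie groups: |d|=4 (t=3), |d|=5 (t=2), |d|=7 (t=2), |d|=8 (t=3); sum(t^3 - t) = 60.
        Var[W] = n(n+1)(2n+1)/24 - sum(t^3-t)/48 = 3900/24 - 60/48 = 161.25.
        z = (W - E[W]) / sqrt(Var[W]) = (16.5 - 39) / 12.6984 = -1.7719.
        Two-sided p = 2*Phi(z) = 0.076416.
Step 6: alpha = 0.05. fail to reject H0.

W+ = 16.5, W- = 61.5, W = min = 16.5, p = 0.076416, fail to reject H0.


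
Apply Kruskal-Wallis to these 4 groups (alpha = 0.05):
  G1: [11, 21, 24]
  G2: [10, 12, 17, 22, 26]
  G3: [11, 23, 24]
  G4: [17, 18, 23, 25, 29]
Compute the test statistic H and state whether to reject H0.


Step 1: Combine all N = 16 observations and assign midranks.
sorted (value, group, rank): (10,G2,1), (11,G1,2.5), (11,G3,2.5), (12,G2,4), (17,G2,5.5), (17,G4,5.5), (18,G4,7), (21,G1,8), (22,G2,9), (23,G3,10.5), (23,G4,10.5), (24,G1,12.5), (24,G3,12.5), (25,G4,14), (26,G2,15), (29,G4,16)
Step 2: Sum ranks within each group.
R_1 = 23 (n_1 = 3)
R_2 = 34.5 (n_2 = 5)
R_3 = 25.5 (n_3 = 3)
R_4 = 53 (n_4 = 5)
Step 3: H = 12/(N(N+1)) * sum(R_i^2/n_i) - 3(N+1)
     = 12/(16*17) * (23^2/3 + 34.5^2/5 + 25.5^2/3 + 53^2/5) - 3*17
     = 0.044118 * 1192.93 - 51
     = 1.629412.
Step 4: Ties present; correction factor C = 1 - 24/(16^3 - 16) = 0.994118. Corrected H = 1.629412 / 0.994118 = 1.639053.
Step 5: Under H0, H ~ chi^2(3); p-value = 0.650568.
Step 6: alpha = 0.05. fail to reject H0.

H = 1.6391, df = 3, p = 0.650568, fail to reject H0.


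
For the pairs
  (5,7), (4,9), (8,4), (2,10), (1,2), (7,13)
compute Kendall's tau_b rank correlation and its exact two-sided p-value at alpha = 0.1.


Step 1: Enumerate the 15 unordered pairs (i,j) with i<j and classify each by sign(x_j-x_i) * sign(y_j-y_i).
  (1,2):dx=-1,dy=+2->D; (1,3):dx=+3,dy=-3->D; (1,4):dx=-3,dy=+3->D; (1,5):dx=-4,dy=-5->C
  (1,6):dx=+2,dy=+6->C; (2,3):dx=+4,dy=-5->D; (2,4):dx=-2,dy=+1->D; (2,5):dx=-3,dy=-7->C
  (2,6):dx=+3,dy=+4->C; (3,4):dx=-6,dy=+6->D; (3,5):dx=-7,dy=-2->C; (3,6):dx=-1,dy=+9->D
  (4,5):dx=-1,dy=-8->C; (4,6):dx=+5,dy=+3->C; (5,6):dx=+6,dy=+11->C
Step 2: C = 8, D = 7, total pairs = 15.
Step 3: tau = (C - D)/(n(n-1)/2) = (8 - 7)/15 = 0.066667.
Step 4: Exact two-sided p-value (enumerate n! = 720 permutations of y under H0): p = 1.000000.
Step 5: alpha = 0.1. fail to reject H0.

tau_b = 0.0667 (C=8, D=7), p = 1.000000, fail to reject H0.


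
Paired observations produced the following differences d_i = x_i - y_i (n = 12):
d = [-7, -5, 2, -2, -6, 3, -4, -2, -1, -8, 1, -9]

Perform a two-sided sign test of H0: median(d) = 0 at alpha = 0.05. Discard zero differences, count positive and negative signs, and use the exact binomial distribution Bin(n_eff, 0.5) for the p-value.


Step 1: Discard zero differences. Original n = 12; n_eff = number of nonzero differences = 12.
Nonzero differences (with sign): -7, -5, +2, -2, -6, +3, -4, -2, -1, -8, +1, -9
Step 2: Count signs: positive = 3, negative = 9.
Step 3: Under H0: P(positive) = 0.5, so the number of positives S ~ Bin(12, 0.5).
Step 4: Two-sided exact p-value = sum of Bin(12,0.5) probabilities at or below the observed probability = 0.145996.
Step 5: alpha = 0.05. fail to reject H0.

n_eff = 12, pos = 3, neg = 9, p = 0.145996, fail to reject H0.


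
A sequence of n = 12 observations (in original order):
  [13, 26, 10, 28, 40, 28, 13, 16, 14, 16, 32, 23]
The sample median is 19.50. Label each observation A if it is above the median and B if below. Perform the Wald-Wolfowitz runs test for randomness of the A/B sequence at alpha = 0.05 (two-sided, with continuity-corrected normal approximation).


Step 1: Compute median = 19.50; label A = above, B = below.
Labels in order: BABAAABBBBAA  (n_A = 6, n_B = 6)
Step 2: Count runs R = 6.
Step 3: Under H0 (random ordering), E[R] = 2*n_A*n_B/(n_A+n_B) + 1 = 2*6*6/12 + 1 = 7.0000.
        Var[R] = 2*n_A*n_B*(2*n_A*n_B - n_A - n_B) / ((n_A+n_B)^2 * (n_A+n_B-1)) = 4320/1584 = 2.7273.
        SD[R] = 1.6514.
Step 4: Continuity-corrected z = (R + 0.5 - E[R]) / SD[R] = (6 + 0.5 - 7.0000) / 1.6514 = -0.3028.
Step 5: Two-sided p-value via normal approximation = 2*(1 - Phi(|z|)) = 0.762069.
Step 6: alpha = 0.05. fail to reject H0.

R = 6, z = -0.3028, p = 0.762069, fail to reject H0.


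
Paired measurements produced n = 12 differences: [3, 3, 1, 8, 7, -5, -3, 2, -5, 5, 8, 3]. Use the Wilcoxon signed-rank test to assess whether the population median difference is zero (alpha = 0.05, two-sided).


Step 1: Drop any zero differences (none here) and take |d_i|.
|d| = [3, 3, 1, 8, 7, 5, 3, 2, 5, 5, 8, 3]
Step 2: Midrank |d_i| (ties get averaged ranks).
ranks: |3|->4.5, |3|->4.5, |1|->1, |8|->11.5, |7|->10, |5|->8, |3|->4.5, |2|->2, |5|->8, |5|->8, |8|->11.5, |3|->4.5
Step 3: Attach original signs; sum ranks with positive sign and with negative sign.
W+ = 4.5 + 4.5 + 1 + 11.5 + 10 + 2 + 8 + 11.5 + 4.5 = 57.5
W- = 8 + 4.5 + 8 = 20.5
(Check: W+ + W- = 78 should equal n(n+1)/2 = 78.)
Step 4: Test statistic W = min(W+, W-) = 20.5.
Step 5: Ties in |d|, so use the tie-corrected normal approximation.
        E[W] = n(n+1)/4 = 12*13/4 = 39.
        Tie groups: |d|=3 (t=4), |d|=5 (t=3), |d|=8 (t=2); sum(t^3 - t) = 90.
        Var[W] = n(n+1)(2n+1)/24 - sum(t^3-t)/48 = 3900/24 - 90/48 = 160.625.
        z = (W - E[W]) / sqrt(Var[W]) = (20.5 - 39) / 12.6738 = -1.4597.
        Two-sided p = 2*Phi(z) = 0.144371.
Step 6: alpha = 0.05. fail to reject H0.

W+ = 57.5, W- = 20.5, W = min = 20.5, p = 0.144371, fail to reject H0.


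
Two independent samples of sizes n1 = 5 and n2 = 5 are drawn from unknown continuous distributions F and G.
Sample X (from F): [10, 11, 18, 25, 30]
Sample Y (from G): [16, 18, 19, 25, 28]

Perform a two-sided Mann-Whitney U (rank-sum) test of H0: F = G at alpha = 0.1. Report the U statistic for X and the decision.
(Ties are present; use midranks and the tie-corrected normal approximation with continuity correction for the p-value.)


Step 1: Combine and sort all 10 observations; assign midranks.
sorted (value, group): (10,X), (11,X), (16,Y), (18,X), (18,Y), (19,Y), (25,X), (25,Y), (28,Y), (30,X)
ranks: 10->1, 11->2, 16->3, 18->4.5, 18->4.5, 19->6, 25->7.5, 25->7.5, 28->9, 30->10
Step 2: Rank sum for X: R1 = 1 + 2 + 4.5 + 7.5 + 10 = 25.
Step 3: U_X = R1 - n1(n1+1)/2 = 25 - 5*6/2 = 25 - 15 = 10.
       U_Y = n1*n2 - U_X = 25 - 10 = 15.
Step 4: Ties are present, so use the tie-corrected normal approximation (with continuity correction) for the p-value.
Step 5: p-value = 0.674236; compare to alpha = 0.1. fail to reject H0.

U_X = 10, p = 0.674236, fail to reject H0 at alpha = 0.1.


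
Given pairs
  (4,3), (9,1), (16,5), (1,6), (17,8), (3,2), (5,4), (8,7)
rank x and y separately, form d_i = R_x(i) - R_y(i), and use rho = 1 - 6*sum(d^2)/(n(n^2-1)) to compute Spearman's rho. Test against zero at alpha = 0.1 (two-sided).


Step 1: Rank x and y separately (midranks; no ties here).
rank(x): 4->3, 9->6, 16->7, 1->1, 17->8, 3->2, 5->4, 8->5
rank(y): 3->3, 1->1, 5->5, 6->6, 8->8, 2->2, 4->4, 7->7
Step 2: d_i = R_x(i) - R_y(i); compute d_i^2.
  (3-3)^2=0, (6-1)^2=25, (7-5)^2=4, (1-6)^2=25, (8-8)^2=0, (2-2)^2=0, (4-4)^2=0, (5-7)^2=4
sum(d^2) = 58.
Step 3: rho = 1 - 6*58 / (8*(8^2 - 1)) = 1 - 348/504 = 0.309524.
Step 4: Under H0, t = rho * sqrt((n-2)/(1-rho^2)) = 0.7973 ~ t(6).
Step 5: Two-sided p-value from the t-distribution with 6 df = 0.455645.
Step 6: alpha = 0.1. fail to reject H0.

rho = 0.3095, p = 0.455645, fail to reject H0 at alpha = 0.1.


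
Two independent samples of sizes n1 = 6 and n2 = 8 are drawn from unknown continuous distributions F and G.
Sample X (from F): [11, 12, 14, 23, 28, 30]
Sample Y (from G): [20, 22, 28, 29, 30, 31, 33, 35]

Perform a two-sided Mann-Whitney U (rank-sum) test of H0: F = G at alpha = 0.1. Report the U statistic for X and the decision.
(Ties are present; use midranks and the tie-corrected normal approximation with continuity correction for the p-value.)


Step 1: Combine and sort all 14 observations; assign midranks.
sorted (value, group): (11,X), (12,X), (14,X), (20,Y), (22,Y), (23,X), (28,X), (28,Y), (29,Y), (30,X), (30,Y), (31,Y), (33,Y), (35,Y)
ranks: 11->1, 12->2, 14->3, 20->4, 22->5, 23->6, 28->7.5, 28->7.5, 29->9, 30->10.5, 30->10.5, 31->12, 33->13, 35->14
Step 2: Rank sum for X: R1 = 1 + 2 + 3 + 6 + 7.5 + 10.5 = 30.
Step 3: U_X = R1 - n1(n1+1)/2 = 30 - 6*7/2 = 30 - 21 = 9.
       U_Y = n1*n2 - U_X = 48 - 9 = 39.
Step 4: Ties are present, so use the tie-corrected normal approximation (with continuity correction) for the p-value.
Step 5: p-value = 0.060646; compare to alpha = 0.1. reject H0.

U_X = 9, p = 0.060646, reject H0 at alpha = 0.1.


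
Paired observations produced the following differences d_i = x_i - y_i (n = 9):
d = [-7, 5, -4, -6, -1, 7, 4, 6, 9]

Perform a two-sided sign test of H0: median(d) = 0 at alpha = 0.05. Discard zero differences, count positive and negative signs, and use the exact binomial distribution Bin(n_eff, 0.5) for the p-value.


Step 1: Discard zero differences. Original n = 9; n_eff = number of nonzero differences = 9.
Nonzero differences (with sign): -7, +5, -4, -6, -1, +7, +4, +6, +9
Step 2: Count signs: positive = 5, negative = 4.
Step 3: Under H0: P(positive) = 0.5, so the number of positives S ~ Bin(9, 0.5).
Step 4: Two-sided exact p-value = sum of Bin(9,0.5) probabilities at or below the observed probability = 1.000000.
Step 5: alpha = 0.05. fail to reject H0.

n_eff = 9, pos = 5, neg = 4, p = 1.000000, fail to reject H0.


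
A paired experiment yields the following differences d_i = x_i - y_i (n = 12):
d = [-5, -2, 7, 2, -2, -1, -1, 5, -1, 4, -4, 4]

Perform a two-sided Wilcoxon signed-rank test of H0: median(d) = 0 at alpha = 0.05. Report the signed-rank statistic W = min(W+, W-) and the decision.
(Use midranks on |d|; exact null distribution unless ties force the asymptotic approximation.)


Step 1: Drop any zero differences (none here) and take |d_i|.
|d| = [5, 2, 7, 2, 2, 1, 1, 5, 1, 4, 4, 4]
Step 2: Midrank |d_i| (ties get averaged ranks).
ranks: |5|->10.5, |2|->5, |7|->12, |2|->5, |2|->5, |1|->2, |1|->2, |5|->10.5, |1|->2, |4|->8, |4|->8, |4|->8
Step 3: Attach original signs; sum ranks with positive sign and with negative sign.
W+ = 12 + 5 + 10.5 + 8 + 8 = 43.5
W- = 10.5 + 5 + 5 + 2 + 2 + 2 + 8 = 34.5
(Check: W+ + W- = 78 should equal n(n+1)/2 = 78.)
Step 4: Test statistic W = min(W+, W-) = 34.5.
Step 5: Ties in |d|, so use the tie-corrected normal approximation.
        E[W] = n(n+1)/4 = 12*13/4 = 39.
        Tie groups: |d|=1 (t=3), |d|=2 (t=3), |d|=4 (t=3), |d|=5 (t=2); sum(t^3 - t) = 78.
        Var[W] = n(n+1)(2n+1)/24 - sum(t^3-t)/48 = 3900/24 - 78/48 = 160.875.
        z = (W - E[W]) / sqrt(Var[W]) = (34.5 - 39) / 12.6837 = -0.3548.
        Two-sided p = 2*Phi(z) = 0.722749.
Step 6: alpha = 0.05. fail to reject H0.

W+ = 43.5, W- = 34.5, W = min = 34.5, p = 0.722749, fail to reject H0.


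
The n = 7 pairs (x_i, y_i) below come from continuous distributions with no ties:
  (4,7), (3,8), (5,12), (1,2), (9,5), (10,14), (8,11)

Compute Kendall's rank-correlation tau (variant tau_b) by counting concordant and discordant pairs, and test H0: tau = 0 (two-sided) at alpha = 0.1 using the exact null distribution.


Step 1: Enumerate the 21 unordered pairs (i,j) with i<j and classify each by sign(x_j-x_i) * sign(y_j-y_i).
  (1,2):dx=-1,dy=+1->D; (1,3):dx=+1,dy=+5->C; (1,4):dx=-3,dy=-5->C; (1,5):dx=+5,dy=-2->D
  (1,6):dx=+6,dy=+7->C; (1,7):dx=+4,dy=+4->C; (2,3):dx=+2,dy=+4->C; (2,4):dx=-2,dy=-6->C
  (2,5):dx=+6,dy=-3->D; (2,6):dx=+7,dy=+6->C; (2,7):dx=+5,dy=+3->C; (3,4):dx=-4,dy=-10->C
  (3,5):dx=+4,dy=-7->D; (3,6):dx=+5,dy=+2->C; (3,7):dx=+3,dy=-1->D; (4,5):dx=+8,dy=+3->C
  (4,6):dx=+9,dy=+12->C; (4,7):dx=+7,dy=+9->C; (5,6):dx=+1,dy=+9->C; (5,7):dx=-1,dy=+6->D
  (6,7):dx=-2,dy=-3->C
Step 2: C = 15, D = 6, total pairs = 21.
Step 3: tau = (C - D)/(n(n-1)/2) = (15 - 6)/21 = 0.428571.
Step 4: Exact two-sided p-value (enumerate n! = 5040 permutations of y under H0): p = 0.238889.
Step 5: alpha = 0.1. fail to reject H0.

tau_b = 0.4286 (C=15, D=6), p = 0.238889, fail to reject H0.


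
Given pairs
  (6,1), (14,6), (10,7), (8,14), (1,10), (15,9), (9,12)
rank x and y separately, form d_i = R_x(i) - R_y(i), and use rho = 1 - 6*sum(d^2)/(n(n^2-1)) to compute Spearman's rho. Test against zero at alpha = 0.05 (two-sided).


Step 1: Rank x and y separately (midranks; no ties here).
rank(x): 6->2, 14->6, 10->5, 8->3, 1->1, 15->7, 9->4
rank(y): 1->1, 6->2, 7->3, 14->7, 10->5, 9->4, 12->6
Step 2: d_i = R_x(i) - R_y(i); compute d_i^2.
  (2-1)^2=1, (6-2)^2=16, (5-3)^2=4, (3-7)^2=16, (1-5)^2=16, (7-4)^2=9, (4-6)^2=4
sum(d^2) = 66.
Step 3: rho = 1 - 6*66 / (7*(7^2 - 1)) = 1 - 396/336 = -0.178571.
Step 4: Under H0, t = rho * sqrt((n-2)/(1-rho^2)) = -0.4058 ~ t(5).
Step 5: Two-sided p-value from the t-distribution with 5 df = 0.701658.
Step 6: alpha = 0.05. fail to reject H0.

rho = -0.1786, p = 0.701658, fail to reject H0 at alpha = 0.05.


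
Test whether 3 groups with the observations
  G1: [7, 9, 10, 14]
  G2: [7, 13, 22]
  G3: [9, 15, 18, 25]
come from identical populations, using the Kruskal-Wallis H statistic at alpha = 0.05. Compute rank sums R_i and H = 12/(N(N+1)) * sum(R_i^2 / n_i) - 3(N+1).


Step 1: Combine all N = 11 observations and assign midranks.
sorted (value, group, rank): (7,G1,1.5), (7,G2,1.5), (9,G1,3.5), (9,G3,3.5), (10,G1,5), (13,G2,6), (14,G1,7), (15,G3,8), (18,G3,9), (22,G2,10), (25,G3,11)
Step 2: Sum ranks within each group.
R_1 = 17 (n_1 = 4)
R_2 = 17.5 (n_2 = 3)
R_3 = 31.5 (n_3 = 4)
Step 3: H = 12/(N(N+1)) * sum(R_i^2/n_i) - 3(N+1)
     = 12/(11*12) * (17^2/4 + 17.5^2/3 + 31.5^2/4) - 3*12
     = 0.090909 * 422.396 - 36
     = 2.399621.
Step 4: Ties present; correction factor C = 1 - 12/(11^3 - 11) = 0.990909. Corrected H = 2.399621 / 0.990909 = 2.421636.
Step 5: Under H0, H ~ chi^2(2); p-value = 0.297953.
Step 6: alpha = 0.05. fail to reject H0.

H = 2.4216, df = 2, p = 0.297953, fail to reject H0.


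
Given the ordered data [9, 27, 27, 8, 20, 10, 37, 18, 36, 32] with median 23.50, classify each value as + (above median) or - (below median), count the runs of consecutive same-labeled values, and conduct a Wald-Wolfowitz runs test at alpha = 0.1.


Step 1: Compute median = 23.50; label A = above, B = below.
Labels in order: BAABBBABAA  (n_A = 5, n_B = 5)
Step 2: Count runs R = 6.
Step 3: Under H0 (random ordering), E[R] = 2*n_A*n_B/(n_A+n_B) + 1 = 2*5*5/10 + 1 = 6.0000.
        Var[R] = 2*n_A*n_B*(2*n_A*n_B - n_A - n_B) / ((n_A+n_B)^2 * (n_A+n_B-1)) = 2000/900 = 2.2222.
        SD[R] = 1.4907.
Step 4: R = E[R], so z = 0 with no continuity correction.
Step 5: Two-sided p-value via normal approximation = 2*(1 - Phi(|z|)) = 1.000000.
Step 6: alpha = 0.1. fail to reject H0.

R = 6, z = 0.0000, p = 1.000000, fail to reject H0.


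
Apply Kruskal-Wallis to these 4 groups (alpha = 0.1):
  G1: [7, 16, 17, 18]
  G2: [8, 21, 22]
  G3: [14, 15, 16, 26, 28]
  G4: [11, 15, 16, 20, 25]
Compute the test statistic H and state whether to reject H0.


Step 1: Combine all N = 17 observations and assign midranks.
sorted (value, group, rank): (7,G1,1), (8,G2,2), (11,G4,3), (14,G3,4), (15,G3,5.5), (15,G4,5.5), (16,G1,8), (16,G3,8), (16,G4,8), (17,G1,10), (18,G1,11), (20,G4,12), (21,G2,13), (22,G2,14), (25,G4,15), (26,G3,16), (28,G3,17)
Step 2: Sum ranks within each group.
R_1 = 30 (n_1 = 4)
R_2 = 29 (n_2 = 3)
R_3 = 50.5 (n_3 = 5)
R_4 = 43.5 (n_4 = 5)
Step 3: H = 12/(N(N+1)) * sum(R_i^2/n_i) - 3(N+1)
     = 12/(17*18) * (30^2/4 + 29^2/3 + 50.5^2/5 + 43.5^2/5) - 3*18
     = 0.039216 * 1393.83 - 54
     = 0.660131.
Step 4: Ties present; correction factor C = 1 - 30/(17^3 - 17) = 0.993873. Corrected H = 0.660131 / 0.993873 = 0.664201.
Step 5: Under H0, H ~ chi^2(3); p-value = 0.881590.
Step 6: alpha = 0.1. fail to reject H0.

H = 0.6642, df = 3, p = 0.881590, fail to reject H0.


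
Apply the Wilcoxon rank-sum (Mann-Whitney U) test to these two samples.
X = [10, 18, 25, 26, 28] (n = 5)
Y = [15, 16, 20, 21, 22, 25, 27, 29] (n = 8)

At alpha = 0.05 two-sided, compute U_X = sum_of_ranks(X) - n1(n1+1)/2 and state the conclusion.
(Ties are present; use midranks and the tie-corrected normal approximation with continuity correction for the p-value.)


Step 1: Combine and sort all 13 observations; assign midranks.
sorted (value, group): (10,X), (15,Y), (16,Y), (18,X), (20,Y), (21,Y), (22,Y), (25,X), (25,Y), (26,X), (27,Y), (28,X), (29,Y)
ranks: 10->1, 15->2, 16->3, 18->4, 20->5, 21->6, 22->7, 25->8.5, 25->8.5, 26->10, 27->11, 28->12, 29->13
Step 2: Rank sum for X: R1 = 1 + 4 + 8.5 + 10 + 12 = 35.5.
Step 3: U_X = R1 - n1(n1+1)/2 = 35.5 - 5*6/2 = 35.5 - 15 = 20.5.
       U_Y = n1*n2 - U_X = 40 - 20.5 = 19.5.
Step 4: Ties are present, so use the tie-corrected normal approximation (with continuity correction) for the p-value.
Step 5: p-value = 1.000000; compare to alpha = 0.05. fail to reject H0.

U_X = 20.5, p = 1.000000, fail to reject H0 at alpha = 0.05.


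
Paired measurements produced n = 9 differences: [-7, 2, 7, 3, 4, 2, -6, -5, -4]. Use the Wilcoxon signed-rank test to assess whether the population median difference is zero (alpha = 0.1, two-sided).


Step 1: Drop any zero differences (none here) and take |d_i|.
|d| = [7, 2, 7, 3, 4, 2, 6, 5, 4]
Step 2: Midrank |d_i| (ties get averaged ranks).
ranks: |7|->8.5, |2|->1.5, |7|->8.5, |3|->3, |4|->4.5, |2|->1.5, |6|->7, |5|->6, |4|->4.5
Step 3: Attach original signs; sum ranks with positive sign and with negative sign.
W+ = 1.5 + 8.5 + 3 + 4.5 + 1.5 = 19
W- = 8.5 + 7 + 6 + 4.5 = 26
(Check: W+ + W- = 45 should equal n(n+1)/2 = 45.)
Step 4: Test statistic W = min(W+, W-) = 19.
Step 5: Ties in |d|, so use the tie-corrected normal approximation.
        E[W] = n(n+1)/4 = 9*10/4 = 22.5.
        Tie groups: |d|=2 (t=2), |d|=4 (t=2), |d|=7 (t=2); sum(t^3 - t) = 18.
        Var[W] = n(n+1)(2n+1)/24 - sum(t^3-t)/48 = 1710/24 - 18/48 = 70.875.
        z = (W - E[W]) / sqrt(Var[W]) = (19 - 22.5) / 8.4187 = -0.4157.
        Two-sided p = 2*Phi(z) = 0.677600.
Step 6: alpha = 0.1. fail to reject H0.

W+ = 19, W- = 26, W = min = 19, p = 0.677600, fail to reject H0.


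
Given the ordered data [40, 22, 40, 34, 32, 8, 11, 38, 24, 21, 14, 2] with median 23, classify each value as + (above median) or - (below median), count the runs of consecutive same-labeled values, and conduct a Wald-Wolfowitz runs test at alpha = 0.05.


Step 1: Compute median = 23; label A = above, B = below.
Labels in order: ABAAABBAABBB  (n_A = 6, n_B = 6)
Step 2: Count runs R = 6.
Step 3: Under H0 (random ordering), E[R] = 2*n_A*n_B/(n_A+n_B) + 1 = 2*6*6/12 + 1 = 7.0000.
        Var[R] = 2*n_A*n_B*(2*n_A*n_B - n_A - n_B) / ((n_A+n_B)^2 * (n_A+n_B-1)) = 4320/1584 = 2.7273.
        SD[R] = 1.6514.
Step 4: Continuity-corrected z = (R + 0.5 - E[R]) / SD[R] = (6 + 0.5 - 7.0000) / 1.6514 = -0.3028.
Step 5: Two-sided p-value via normal approximation = 2*(1 - Phi(|z|)) = 0.762069.
Step 6: alpha = 0.05. fail to reject H0.

R = 6, z = -0.3028, p = 0.762069, fail to reject H0.


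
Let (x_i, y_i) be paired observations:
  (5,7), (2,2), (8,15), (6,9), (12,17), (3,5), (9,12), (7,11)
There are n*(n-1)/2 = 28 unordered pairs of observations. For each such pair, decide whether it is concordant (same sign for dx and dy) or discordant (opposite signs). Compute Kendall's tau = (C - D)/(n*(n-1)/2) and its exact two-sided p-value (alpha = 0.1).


Step 1: Enumerate the 28 unordered pairs (i,j) with i<j and classify each by sign(x_j-x_i) * sign(y_j-y_i).
  (1,2):dx=-3,dy=-5->C; (1,3):dx=+3,dy=+8->C; (1,4):dx=+1,dy=+2->C; (1,5):dx=+7,dy=+10->C
  (1,6):dx=-2,dy=-2->C; (1,7):dx=+4,dy=+5->C; (1,8):dx=+2,dy=+4->C; (2,3):dx=+6,dy=+13->C
  (2,4):dx=+4,dy=+7->C; (2,5):dx=+10,dy=+15->C; (2,6):dx=+1,dy=+3->C; (2,7):dx=+7,dy=+10->C
  (2,8):dx=+5,dy=+9->C; (3,4):dx=-2,dy=-6->C; (3,5):dx=+4,dy=+2->C; (3,6):dx=-5,dy=-10->C
  (3,7):dx=+1,dy=-3->D; (3,8):dx=-1,dy=-4->C; (4,5):dx=+6,dy=+8->C; (4,6):dx=-3,dy=-4->C
  (4,7):dx=+3,dy=+3->C; (4,8):dx=+1,dy=+2->C; (5,6):dx=-9,dy=-12->C; (5,7):dx=-3,dy=-5->C
  (5,8):dx=-5,dy=-6->C; (6,7):dx=+6,dy=+7->C; (6,8):dx=+4,dy=+6->C; (7,8):dx=-2,dy=-1->C
Step 2: C = 27, D = 1, total pairs = 28.
Step 3: tau = (C - D)/(n(n-1)/2) = (27 - 1)/28 = 0.928571.
Step 4: Exact two-sided p-value (enumerate n! = 40320 permutations of y under H0): p = 0.000397.
Step 5: alpha = 0.1. reject H0.

tau_b = 0.9286 (C=27, D=1), p = 0.000397, reject H0.


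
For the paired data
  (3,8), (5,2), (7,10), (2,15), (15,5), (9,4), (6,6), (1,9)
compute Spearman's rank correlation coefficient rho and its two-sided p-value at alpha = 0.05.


Step 1: Rank x and y separately (midranks; no ties here).
rank(x): 3->3, 5->4, 7->6, 2->2, 15->8, 9->7, 6->5, 1->1
rank(y): 8->5, 2->1, 10->7, 15->8, 5->3, 4->2, 6->4, 9->6
Step 2: d_i = R_x(i) - R_y(i); compute d_i^2.
  (3-5)^2=4, (4-1)^2=9, (6-7)^2=1, (2-8)^2=36, (8-3)^2=25, (7-2)^2=25, (5-4)^2=1, (1-6)^2=25
sum(d^2) = 126.
Step 3: rho = 1 - 6*126 / (8*(8^2 - 1)) = 1 - 756/504 = -0.500000.
Step 4: Under H0, t = rho * sqrt((n-2)/(1-rho^2)) = -1.4142 ~ t(6).
Step 5: Two-sided p-value from the t-distribution with 6 df = 0.207031.
Step 6: alpha = 0.05. fail to reject H0.

rho = -0.5000, p = 0.207031, fail to reject H0 at alpha = 0.05.


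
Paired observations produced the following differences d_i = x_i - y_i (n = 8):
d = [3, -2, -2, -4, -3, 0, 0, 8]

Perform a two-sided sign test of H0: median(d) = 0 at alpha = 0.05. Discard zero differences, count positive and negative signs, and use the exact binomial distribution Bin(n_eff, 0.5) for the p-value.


Step 1: Discard zero differences. Original n = 8; n_eff = number of nonzero differences = 6.
Nonzero differences (with sign): +3, -2, -2, -4, -3, +8
Step 2: Count signs: positive = 2, negative = 4.
Step 3: Under H0: P(positive) = 0.5, so the number of positives S ~ Bin(6, 0.5).
Step 4: Two-sided exact p-value = sum of Bin(6,0.5) probabilities at or below the observed probability = 0.687500.
Step 5: alpha = 0.05. fail to reject H0.

n_eff = 6, pos = 2, neg = 4, p = 0.687500, fail to reject H0.


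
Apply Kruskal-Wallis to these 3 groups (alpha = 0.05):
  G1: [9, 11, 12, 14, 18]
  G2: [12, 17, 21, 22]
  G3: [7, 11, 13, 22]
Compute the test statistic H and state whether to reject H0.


Step 1: Combine all N = 13 observations and assign midranks.
sorted (value, group, rank): (7,G3,1), (9,G1,2), (11,G1,3.5), (11,G3,3.5), (12,G1,5.5), (12,G2,5.5), (13,G3,7), (14,G1,8), (17,G2,9), (18,G1,10), (21,G2,11), (22,G2,12.5), (22,G3,12.5)
Step 2: Sum ranks within each group.
R_1 = 29 (n_1 = 5)
R_2 = 38 (n_2 = 4)
R_3 = 24 (n_3 = 4)
Step 3: H = 12/(N(N+1)) * sum(R_i^2/n_i) - 3(N+1)
     = 12/(13*14) * (29^2/5 + 38^2/4 + 24^2/4) - 3*14
     = 0.065934 * 673.2 - 42
     = 2.386813.
Step 4: Ties present; correction factor C = 1 - 18/(13^3 - 13) = 0.991758. Corrected H = 2.386813 / 0.991758 = 2.406648.
Step 5: Under H0, H ~ chi^2(2); p-value = 0.300195.
Step 6: alpha = 0.05. fail to reject H0.

H = 2.4066, df = 2, p = 0.300195, fail to reject H0.


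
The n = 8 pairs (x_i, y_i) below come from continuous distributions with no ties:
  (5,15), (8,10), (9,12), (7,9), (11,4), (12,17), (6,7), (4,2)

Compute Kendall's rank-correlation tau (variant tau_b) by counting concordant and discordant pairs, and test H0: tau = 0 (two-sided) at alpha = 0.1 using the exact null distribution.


Step 1: Enumerate the 28 unordered pairs (i,j) with i<j and classify each by sign(x_j-x_i) * sign(y_j-y_i).
  (1,2):dx=+3,dy=-5->D; (1,3):dx=+4,dy=-3->D; (1,4):dx=+2,dy=-6->D; (1,5):dx=+6,dy=-11->D
  (1,6):dx=+7,dy=+2->C; (1,7):dx=+1,dy=-8->D; (1,8):dx=-1,dy=-13->C; (2,3):dx=+1,dy=+2->C
  (2,4):dx=-1,dy=-1->C; (2,5):dx=+3,dy=-6->D; (2,6):dx=+4,dy=+7->C; (2,7):dx=-2,dy=-3->C
  (2,8):dx=-4,dy=-8->C; (3,4):dx=-2,dy=-3->C; (3,5):dx=+2,dy=-8->D; (3,6):dx=+3,dy=+5->C
  (3,7):dx=-3,dy=-5->C; (3,8):dx=-5,dy=-10->C; (4,5):dx=+4,dy=-5->D; (4,6):dx=+5,dy=+8->C
  (4,7):dx=-1,dy=-2->C; (4,8):dx=-3,dy=-7->C; (5,6):dx=+1,dy=+13->C; (5,7):dx=-5,dy=+3->D
  (5,8):dx=-7,dy=-2->C; (6,7):dx=-6,dy=-10->C; (6,8):dx=-8,dy=-15->C; (7,8):dx=-2,dy=-5->C
Step 2: C = 19, D = 9, total pairs = 28.
Step 3: tau = (C - D)/(n(n-1)/2) = (19 - 9)/28 = 0.357143.
Step 4: Exact two-sided p-value (enumerate n! = 40320 permutations of y under H0): p = 0.275099.
Step 5: alpha = 0.1. fail to reject H0.

tau_b = 0.3571 (C=19, D=9), p = 0.275099, fail to reject H0.


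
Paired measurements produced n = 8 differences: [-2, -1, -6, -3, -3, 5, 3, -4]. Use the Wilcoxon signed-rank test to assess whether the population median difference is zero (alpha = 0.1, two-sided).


Step 1: Drop any zero differences (none here) and take |d_i|.
|d| = [2, 1, 6, 3, 3, 5, 3, 4]
Step 2: Midrank |d_i| (ties get averaged ranks).
ranks: |2|->2, |1|->1, |6|->8, |3|->4, |3|->4, |5|->7, |3|->4, |4|->6
Step 3: Attach original signs; sum ranks with positive sign and with negative sign.
W+ = 7 + 4 = 11
W- = 2 + 1 + 8 + 4 + 4 + 6 = 25
(Check: W+ + W- = 36 should equal n(n+1)/2 = 36.)
Step 4: Test statistic W = min(W+, W-) = 11.
Step 5: Ties in |d|, so use the tie-corrected normal approximation.
        E[W] = n(n+1)/4 = 8*9/4 = 18.
        Tie groups: |d|=3 (t=3); sum(t^3 - t) = 24.
        Var[W] = n(n+1)(2n+1)/24 - sum(t^3-t)/48 = 1224/24 - 24/48 = 50.5.
        z = (W - E[W]) / sqrt(Var[W]) = (11 - 18) / 7.1063 = -0.9850.
        Two-sided p = 2*Phi(z) = 0.324606.
Step 6: alpha = 0.1. fail to reject H0.

W+ = 11, W- = 25, W = min = 11, p = 0.324606, fail to reject H0.


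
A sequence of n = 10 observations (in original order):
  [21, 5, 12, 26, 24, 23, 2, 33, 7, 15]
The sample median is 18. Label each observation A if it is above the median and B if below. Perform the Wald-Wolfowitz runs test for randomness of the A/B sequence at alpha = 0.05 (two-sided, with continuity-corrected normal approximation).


Step 1: Compute median = 18; label A = above, B = below.
Labels in order: ABBAAABABB  (n_A = 5, n_B = 5)
Step 2: Count runs R = 6.
Step 3: Under H0 (random ordering), E[R] = 2*n_A*n_B/(n_A+n_B) + 1 = 2*5*5/10 + 1 = 6.0000.
        Var[R] = 2*n_A*n_B*(2*n_A*n_B - n_A - n_B) / ((n_A+n_B)^2 * (n_A+n_B-1)) = 2000/900 = 2.2222.
        SD[R] = 1.4907.
Step 4: R = E[R], so z = 0 with no continuity correction.
Step 5: Two-sided p-value via normal approximation = 2*(1 - Phi(|z|)) = 1.000000.
Step 6: alpha = 0.05. fail to reject H0.

R = 6, z = 0.0000, p = 1.000000, fail to reject H0.


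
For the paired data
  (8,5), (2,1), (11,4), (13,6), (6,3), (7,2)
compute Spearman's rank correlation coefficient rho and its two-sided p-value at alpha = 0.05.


Step 1: Rank x and y separately (midranks; no ties here).
rank(x): 8->4, 2->1, 11->5, 13->6, 6->2, 7->3
rank(y): 5->5, 1->1, 4->4, 6->6, 3->3, 2->2
Step 2: d_i = R_x(i) - R_y(i); compute d_i^2.
  (4-5)^2=1, (1-1)^2=0, (5-4)^2=1, (6-6)^2=0, (2-3)^2=1, (3-2)^2=1
sum(d^2) = 4.
Step 3: rho = 1 - 6*4 / (6*(6^2 - 1)) = 1 - 24/210 = 0.885714.
Step 4: Under H0, t = rho * sqrt((n-2)/(1-rho^2)) = 3.8158 ~ t(4).
Step 5: Two-sided p-value from the t-distribution with 4 df = 0.018845.
Step 6: alpha = 0.05. reject H0.

rho = 0.8857, p = 0.018845, reject H0 at alpha = 0.05.


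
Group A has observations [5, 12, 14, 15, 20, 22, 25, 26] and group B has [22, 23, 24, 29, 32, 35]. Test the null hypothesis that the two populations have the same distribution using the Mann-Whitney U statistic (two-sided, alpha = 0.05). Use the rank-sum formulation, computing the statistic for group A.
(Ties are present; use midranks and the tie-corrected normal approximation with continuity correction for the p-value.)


Step 1: Combine and sort all 14 observations; assign midranks.
sorted (value, group): (5,X), (12,X), (14,X), (15,X), (20,X), (22,X), (22,Y), (23,Y), (24,Y), (25,X), (26,X), (29,Y), (32,Y), (35,Y)
ranks: 5->1, 12->2, 14->3, 15->4, 20->5, 22->6.5, 22->6.5, 23->8, 24->9, 25->10, 26->11, 29->12, 32->13, 35->14
Step 2: Rank sum for X: R1 = 1 + 2 + 3 + 4 + 5 + 6.5 + 10 + 11 = 42.5.
Step 3: U_X = R1 - n1(n1+1)/2 = 42.5 - 8*9/2 = 42.5 - 36 = 6.5.
       U_Y = n1*n2 - U_X = 48 - 6.5 = 41.5.
Step 4: Ties are present, so use the tie-corrected normal approximation (with continuity correction) for the p-value.
Step 5: p-value = 0.028013; compare to alpha = 0.05. reject H0.

U_X = 6.5, p = 0.028013, reject H0 at alpha = 0.05.


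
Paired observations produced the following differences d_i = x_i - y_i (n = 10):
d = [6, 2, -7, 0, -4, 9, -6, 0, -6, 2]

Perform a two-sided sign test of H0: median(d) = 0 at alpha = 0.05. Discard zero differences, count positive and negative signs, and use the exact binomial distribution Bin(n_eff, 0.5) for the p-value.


Step 1: Discard zero differences. Original n = 10; n_eff = number of nonzero differences = 8.
Nonzero differences (with sign): +6, +2, -7, -4, +9, -6, -6, +2
Step 2: Count signs: positive = 4, negative = 4.
Step 3: Under H0: P(positive) = 0.5, so the number of positives S ~ Bin(8, 0.5).
Step 4: Two-sided exact p-value = sum of Bin(8,0.5) probabilities at or below the observed probability = 1.000000.
Step 5: alpha = 0.05. fail to reject H0.

n_eff = 8, pos = 4, neg = 4, p = 1.000000, fail to reject H0.


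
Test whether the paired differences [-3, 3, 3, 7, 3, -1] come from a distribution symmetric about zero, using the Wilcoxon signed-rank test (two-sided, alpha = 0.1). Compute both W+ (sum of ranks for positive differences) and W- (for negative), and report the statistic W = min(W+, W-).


Step 1: Drop any zero differences (none here) and take |d_i|.
|d| = [3, 3, 3, 7, 3, 1]
Step 2: Midrank |d_i| (ties get averaged ranks).
ranks: |3|->3.5, |3|->3.5, |3|->3.5, |7|->6, |3|->3.5, |1|->1
Step 3: Attach original signs; sum ranks with positive sign and with negative sign.
W+ = 3.5 + 3.5 + 6 + 3.5 = 16.5
W- = 3.5 + 1 = 4.5
(Check: W+ + W- = 21 should equal n(n+1)/2 = 21.)
Step 4: Test statistic W = min(W+, W-) = 4.5.
Step 5: Ties in |d|, so use the tie-corrected normal approximation.
        E[W] = n(n+1)/4 = 6*7/4 = 10.5.
        Tie groups: |d|=3 (t=4); sum(t^3 - t) = 60.
        Var[W] = n(n+1)(2n+1)/24 - sum(t^3-t)/48 = 546/24 - 60/48 = 21.5.
        z = (W - E[W]) / sqrt(Var[W]) = (4.5 - 10.5) / 4.6368 = -1.2940.
        Two-sided p = 2*Phi(z) = 0.195668.
Step 6: alpha = 0.1. fail to reject H0.

W+ = 16.5, W- = 4.5, W = min = 4.5, p = 0.195668, fail to reject H0.


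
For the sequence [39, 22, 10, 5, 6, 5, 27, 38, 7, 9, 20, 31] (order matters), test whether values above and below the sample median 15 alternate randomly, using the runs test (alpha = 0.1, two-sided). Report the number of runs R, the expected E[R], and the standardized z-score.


Step 1: Compute median = 15; label A = above, B = below.
Labels in order: AABBBBAABBAA  (n_A = 6, n_B = 6)
Step 2: Count runs R = 5.
Step 3: Under H0 (random ordering), E[R] = 2*n_A*n_B/(n_A+n_B) + 1 = 2*6*6/12 + 1 = 7.0000.
        Var[R] = 2*n_A*n_B*(2*n_A*n_B - n_A - n_B) / ((n_A+n_B)^2 * (n_A+n_B-1)) = 4320/1584 = 2.7273.
        SD[R] = 1.6514.
Step 4: Continuity-corrected z = (R + 0.5 - E[R]) / SD[R] = (5 + 0.5 - 7.0000) / 1.6514 = -0.9083.
Step 5: Two-sided p-value via normal approximation = 2*(1 - Phi(|z|)) = 0.363722.
Step 6: alpha = 0.1. fail to reject H0.

R = 5, z = -0.9083, p = 0.363722, fail to reject H0.


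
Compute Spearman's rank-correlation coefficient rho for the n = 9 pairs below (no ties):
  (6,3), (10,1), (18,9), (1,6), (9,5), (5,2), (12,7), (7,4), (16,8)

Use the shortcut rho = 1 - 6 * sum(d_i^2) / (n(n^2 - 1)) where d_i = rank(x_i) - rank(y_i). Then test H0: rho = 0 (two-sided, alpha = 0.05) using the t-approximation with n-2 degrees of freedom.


Step 1: Rank x and y separately (midranks; no ties here).
rank(x): 6->3, 10->6, 18->9, 1->1, 9->5, 5->2, 12->7, 7->4, 16->8
rank(y): 3->3, 1->1, 9->9, 6->6, 5->5, 2->2, 7->7, 4->4, 8->8
Step 2: d_i = R_x(i) - R_y(i); compute d_i^2.
  (3-3)^2=0, (6-1)^2=25, (9-9)^2=0, (1-6)^2=25, (5-5)^2=0, (2-2)^2=0, (7-7)^2=0, (4-4)^2=0, (8-8)^2=0
sum(d^2) = 50.
Step 3: rho = 1 - 6*50 / (9*(9^2 - 1)) = 1 - 300/720 = 0.583333.
Step 4: Under H0, t = rho * sqrt((n-2)/(1-rho^2)) = 1.9001 ~ t(7).
Step 5: Two-sided p-value from the t-distribution with 7 df = 0.099186.
Step 6: alpha = 0.05. fail to reject H0.

rho = 0.5833, p = 0.099186, fail to reject H0 at alpha = 0.05.


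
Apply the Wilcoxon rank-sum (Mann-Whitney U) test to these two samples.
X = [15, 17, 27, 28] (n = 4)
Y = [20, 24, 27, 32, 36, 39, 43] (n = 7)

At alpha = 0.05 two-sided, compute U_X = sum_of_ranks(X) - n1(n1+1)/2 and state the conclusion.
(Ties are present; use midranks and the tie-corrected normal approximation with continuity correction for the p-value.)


Step 1: Combine and sort all 11 observations; assign midranks.
sorted (value, group): (15,X), (17,X), (20,Y), (24,Y), (27,X), (27,Y), (28,X), (32,Y), (36,Y), (39,Y), (43,Y)
ranks: 15->1, 17->2, 20->3, 24->4, 27->5.5, 27->5.5, 28->7, 32->8, 36->9, 39->10, 43->11
Step 2: Rank sum for X: R1 = 1 + 2 + 5.5 + 7 = 15.5.
Step 3: U_X = R1 - n1(n1+1)/2 = 15.5 - 4*5/2 = 15.5 - 10 = 5.5.
       U_Y = n1*n2 - U_X = 28 - 5.5 = 22.5.
Step 4: Ties are present, so use the tie-corrected normal approximation (with continuity correction) for the p-value.
Step 5: p-value = 0.129695; compare to alpha = 0.05. fail to reject H0.

U_X = 5.5, p = 0.129695, fail to reject H0 at alpha = 0.05.


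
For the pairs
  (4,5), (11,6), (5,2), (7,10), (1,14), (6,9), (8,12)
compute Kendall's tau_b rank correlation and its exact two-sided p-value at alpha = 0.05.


Step 1: Enumerate the 21 unordered pairs (i,j) with i<j and classify each by sign(x_j-x_i) * sign(y_j-y_i).
  (1,2):dx=+7,dy=+1->C; (1,3):dx=+1,dy=-3->D; (1,4):dx=+3,dy=+5->C; (1,5):dx=-3,dy=+9->D
  (1,6):dx=+2,dy=+4->C; (1,7):dx=+4,dy=+7->C; (2,3):dx=-6,dy=-4->C; (2,4):dx=-4,dy=+4->D
  (2,5):dx=-10,dy=+8->D; (2,6):dx=-5,dy=+3->D; (2,7):dx=-3,dy=+6->D; (3,4):dx=+2,dy=+8->C
  (3,5):dx=-4,dy=+12->D; (3,6):dx=+1,dy=+7->C; (3,7):dx=+3,dy=+10->C; (4,5):dx=-6,dy=+4->D
  (4,6):dx=-1,dy=-1->C; (4,7):dx=+1,dy=+2->C; (5,6):dx=+5,dy=-5->D; (5,7):dx=+7,dy=-2->D
  (6,7):dx=+2,dy=+3->C
Step 2: C = 11, D = 10, total pairs = 21.
Step 3: tau = (C - D)/(n(n-1)/2) = (11 - 10)/21 = 0.047619.
Step 4: Exact two-sided p-value (enumerate n! = 5040 permutations of y under H0): p = 1.000000.
Step 5: alpha = 0.05. fail to reject H0.

tau_b = 0.0476 (C=11, D=10), p = 1.000000, fail to reject H0.
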